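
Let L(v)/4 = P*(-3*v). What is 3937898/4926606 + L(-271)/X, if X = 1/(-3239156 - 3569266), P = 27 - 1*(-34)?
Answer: -3326937743653185203/2463303 ≈ -1.3506e+12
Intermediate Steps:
P = 61 (P = 27 + 34 = 61)
L(v) = -732*v (L(v) = 4*(61*(-3*v)) = 4*(-183*v) = -732*v)
X = -1/6808422 (X = 1/(-6808422) = -1/6808422 ≈ -1.4688e-7)
3937898/4926606 + L(-271)/X = 3937898/4926606 + (-732*(-271))/(-1/6808422) = 3937898*(1/4926606) + 198372*(-6808422) = 1968949/2463303 - 1350600288984 = -3326937743653185203/2463303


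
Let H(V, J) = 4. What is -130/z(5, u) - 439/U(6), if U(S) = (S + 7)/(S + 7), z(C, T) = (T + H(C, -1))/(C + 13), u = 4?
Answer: -1463/2 ≈ -731.50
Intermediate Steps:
z(C, T) = (4 + T)/(13 + C) (z(C, T) = (T + 4)/(C + 13) = (4 + T)/(13 + C))
U(S) = 1 (U(S) = (7 + S)/(7 + S) = 1)
-130/z(5, u) - 439/U(6) = -130*(13 + 5)/(4 + 4) - 439/1 = -130/(8/18) - 439*1 = -130/((1/18)*8) - 439 = -130/4/9 - 439 = -130*9/4 - 439 = -585/2 - 439 = -1463/2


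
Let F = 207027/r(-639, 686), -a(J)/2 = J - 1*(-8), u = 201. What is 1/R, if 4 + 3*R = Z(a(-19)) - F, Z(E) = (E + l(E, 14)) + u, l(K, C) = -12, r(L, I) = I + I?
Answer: 1372/25659 ≈ 0.053470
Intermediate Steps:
r(L, I) = 2*I
a(J) = -16 - 2*J (a(J) = -2*(J - 1*(-8)) = -2*(J + 8) = -2*(8 + J) = -16 - 2*J)
F = 207027/1372 (F = 207027/((2*686)) = 207027/1372 ≈ 150.89)
Z(E) = 189 + E (Z(E) = (E - 12) + 201 = (-12 + E) + 201 = 189 + E)
R = 25659/1372 (R = -4/3 + ((189 + (-16 - 2*(-19))) - 1*207027/1372)/3 = -4/3 + ((189 + (-16 + 38)) - 207027/1372)/3 = -4/3 + ((189 + 22) - 207027/1372)/3 = -4/3 + (211 - 207027/1372)/3 = -4/3 + (1/3)*(82465/1372) = -4/3 + 82465/4116 = 25659/1372 ≈ 18.702)
1/R = 1/(25659/1372) = 1372/25659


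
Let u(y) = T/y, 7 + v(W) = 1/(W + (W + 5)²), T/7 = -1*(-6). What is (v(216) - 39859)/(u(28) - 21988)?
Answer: 3911412722/2157183461 ≈ 1.8132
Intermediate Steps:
T = 42 (T = 7*(-1*(-6)) = 7*6 = 42)
v(W) = -7 + 1/(W + (5 + W)²) (v(W) = -7 + 1/(W + (W + 5)²) = -7 + 1/(W + (5 + W)²))
u(y) = 42/y
(v(216) - 39859)/(u(28) - 21988) = ((1 - 7*216 - 7*(5 + 216)²)/(216 + (5 + 216)²) - 39859)/(42/28 - 21988) = ((1 - 1512 - 7*221²)/(216 + 221²) - 39859)/(42*(1/28) - 21988) = ((1 - 1512 - 7*48841)/(216 + 48841) - 39859)/(3/2 - 21988) = ((1 - 1512 - 341887)/49057 - 39859)/(-43973/2) = ((1/49057)*(-343398) - 39859)*(-2/43973) = (-343398/49057 - 39859)*(-2/43973) = -1955706361/49057*(-2/43973) = 3911412722/2157183461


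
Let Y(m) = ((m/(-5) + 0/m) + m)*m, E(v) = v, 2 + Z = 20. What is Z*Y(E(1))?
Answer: 72/5 ≈ 14.400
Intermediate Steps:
Z = 18 (Z = -2 + 20 = 18)
Y(m) = 4*m²/5 (Y(m) = ((m*(-⅕) + 0) + m)*m = ((-m/5 + 0) + m)*m = (-m/5 + m)*m = (4*m/5)*m = 4*m²/5)
Z*Y(E(1)) = 18*((⅘)*1²) = 18*((⅘)*1) = 18*(⅘) = 72/5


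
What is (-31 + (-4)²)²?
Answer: 225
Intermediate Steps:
(-31 + (-4)²)² = (-31 + 16)² = (-15)² = 225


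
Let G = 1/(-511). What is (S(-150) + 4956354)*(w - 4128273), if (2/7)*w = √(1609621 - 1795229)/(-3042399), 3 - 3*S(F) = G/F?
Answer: -522783315711119553/25550 - 1139713832249*I*√46402/99942807150 ≈ -2.0461e+13 - 2456.5*I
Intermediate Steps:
G = -1/511 ≈ -0.0019569
S(F) = 1 + 1/(1533*F) (S(F) = 1 - (-1)/(1533*F) = 1 + 1/(1533*F))
w = -7*I*√46402/3042399 (w = 7*(√(1609621 - 1795229)/(-3042399))/2 = 7*(√(-185608)*(-1/3042399))/2 = 7*((2*I*√46402)*(-1/3042399))/2 = 7*(-2*I*√46402/3042399)/2 = -7*I*√46402/3042399 ≈ -0.00049562*I)
(S(-150) + 4956354)*(w - 4128273) = ((1/1533 - 150)/(-150) + 4956354)*(-7*I*√46402/3042399 - 4128273) = (-1/150*(-229949/1533) + 4956354)*(-4128273 - 7*I*√46402/3042399) = (229949/229950 + 4956354)*(-4128273 - 7*I*√46402/3042399) = 1139713832249*(-4128273 - 7*I*√46402/3042399)/229950 = -522783315711119553/25550 - 1139713832249*I*√46402/99942807150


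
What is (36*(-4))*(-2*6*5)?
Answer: 8640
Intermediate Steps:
(36*(-4))*(-2*6*5) = -(-1728)*5 = -144*(-60) = 8640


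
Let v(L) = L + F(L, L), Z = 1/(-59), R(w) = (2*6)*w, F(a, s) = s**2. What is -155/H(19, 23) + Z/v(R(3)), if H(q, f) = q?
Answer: -12181159/1493172 ≈ -8.1579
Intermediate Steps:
R(w) = 12*w
Z = -1/59 ≈ -0.016949
v(L) = L + L**2
-155/H(19, 23) + Z/v(R(3)) = -155/19 - 1/(36*(1 + 12*3))/59 = -155*1/19 - 1/(36*(1 + 36))/59 = -155/19 - 1/(59*(36*37)) = -155/19 - 1/59/1332 = -155/19 - 1/59*1/1332 = -155/19 - 1/78588 = -12181159/1493172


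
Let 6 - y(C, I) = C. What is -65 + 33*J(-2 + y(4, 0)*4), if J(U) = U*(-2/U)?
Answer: -131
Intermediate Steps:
y(C, I) = 6 - C
J(U) = -2
-65 + 33*J(-2 + y(4, 0)*4) = -65 + 33*(-2) = -65 - 66 = -131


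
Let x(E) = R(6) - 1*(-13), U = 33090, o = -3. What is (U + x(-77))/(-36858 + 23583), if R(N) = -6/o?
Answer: -2207/885 ≈ -2.4938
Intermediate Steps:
R(N) = 2 (R(N) = -6/(-3) = -6*(-⅓) = 2)
x(E) = 15 (x(E) = 2 - 1*(-13) = 2 + 13 = 15)
(U + x(-77))/(-36858 + 23583) = (33090 + 15)/(-36858 + 23583) = 33105/(-13275) = 33105*(-1/13275) = -2207/885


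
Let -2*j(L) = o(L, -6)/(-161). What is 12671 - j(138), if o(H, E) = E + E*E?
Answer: 2040016/161 ≈ 12671.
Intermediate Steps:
o(H, E) = E + E²
j(L) = 15/161 (j(L) = -(-6*(1 - 6))/(2*(-161)) = -(-6*(-5))*(-1)/(2*161) = -15*(-1)/161 = -½*(-30/161) = 15/161)
12671 - j(138) = 12671 - 1*15/161 = 12671 - 15/161 = 2040016/161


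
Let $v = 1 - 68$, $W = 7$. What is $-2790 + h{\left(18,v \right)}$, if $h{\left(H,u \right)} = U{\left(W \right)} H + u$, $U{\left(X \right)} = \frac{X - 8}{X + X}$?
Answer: $- \frac{20008}{7} \approx -2858.3$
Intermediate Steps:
$U{\left(X \right)} = \frac{-8 + X}{2 X}$
$v = -67$ ($v = 1 - 68 = -67$)
$h{\left(H,u \right)} = u - \frac{H}{14}$ ($h{\left(H,u \right)} = \frac{-8 + 7}{2 \cdot 7} H + u = \frac{1}{2} \cdot \frac{1}{7} \left(-1\right) H + u = - \frac{H}{14} + u = u - \frac{H}{14}$)
$-2790 + h{\left(18,v \right)} = -2790 - \frac{478}{7} = - \frac{20008}{7}$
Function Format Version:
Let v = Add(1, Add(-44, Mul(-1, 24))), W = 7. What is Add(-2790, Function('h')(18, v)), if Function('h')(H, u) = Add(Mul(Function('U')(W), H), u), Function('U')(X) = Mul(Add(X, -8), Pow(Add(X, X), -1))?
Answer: Rational(-20008, 7) ≈ -2858.3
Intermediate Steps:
Function('U')(X) = Mul(Rational(1, 2), Pow(X, -1), Add(-8, X)) (Function('U')(X) = Mul(Add(-8, X), Pow(Mul(2, X), -1)) = Mul(Add(-8, X), Mul(Rational(1, 2), Pow(X, -1))) = Mul(Rational(1, 2), Pow(X, -1), Add(-8, X)))
v = -67 (v = Add(1, Add(-44, -24)) = Add(1, -68) = -67)
Function('h')(H, u) = Add(u, Mul(Rational(-1, 14), H)) (Function('h')(H, u) = Add(Mul(Mul(Rational(1, 2), Pow(7, -1), Add(-8, 7)), H), u) = Add(Mul(Mul(Rational(1, 2), Rational(1, 7), -1), H), u) = Add(Mul(Rational(-1, 14), H), u) = Add(u, Mul(Rational(-1, 14), H)))
Add(-2790, Function('h')(18, v)) = Add(-2790, Add(-67, Mul(Rational(-1, 14), 18))) = Add(-2790, Add(-67, Rational(-9, 7))) = Add(-2790, Rational(-478, 7)) = Rational(-20008, 7)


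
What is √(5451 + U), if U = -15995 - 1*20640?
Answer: 4*I*√1949 ≈ 176.59*I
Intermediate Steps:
U = -36635 (U = -15995 - 20640 = -36635)
√(5451 + U) = √(5451 - 36635) = √(-31184) = 4*I*√1949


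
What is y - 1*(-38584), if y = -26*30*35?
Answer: 11284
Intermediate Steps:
y = -27300 (y = -780*35 = -27300)
y - 1*(-38584) = -27300 - 1*(-38584) = -27300 + 38584 = 11284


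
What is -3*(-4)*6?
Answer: 72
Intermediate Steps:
-3*(-4)*6 = 12*6 = 72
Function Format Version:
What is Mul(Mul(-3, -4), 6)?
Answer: 72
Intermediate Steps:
Mul(Mul(-3, -4), 6) = Mul(12, 6) = 72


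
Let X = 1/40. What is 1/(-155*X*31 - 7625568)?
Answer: -8/61005505 ≈ -1.3114e-7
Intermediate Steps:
X = 1/40 ≈ 0.025000
1/(-155*X*31 - 7625568) = 1/(-155*1/40*31 - 7625568) = 1/(-31/8*31 - 7625568) = 1/(-961/8 - 7625568) = 1/(-61005505/8) = -8/61005505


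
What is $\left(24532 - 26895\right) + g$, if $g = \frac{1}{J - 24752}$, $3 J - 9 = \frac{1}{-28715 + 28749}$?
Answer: $- \frac{5965150213}{2524397} \approx -2363.0$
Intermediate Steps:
$J = \frac{307}{102}$ ($J = 3 + \frac{1}{3 \left(-28715 + 28749\right)} = 3 + \frac{1}{3 \cdot 34} = 3 + \frac{1}{3} \cdot \frac{1}{34} = 3 + \frac{1}{102} = \frac{307}{102} \approx 3.0098$)
$g = - \frac{102}{2524397}$ ($g = \frac{1}{\frac{307}{102} - 24752} = \frac{1}{- \frac{2524397}{102}} = - \frac{102}{2524397} \approx -4.0406 \cdot 10^{-5}$)
$\left(24532 - 26895\right) + g = \left(24532 - 26895\right) - \frac{102}{2524397} = -2363 - \frac{102}{2524397} = - \frac{5965150213}{2524397}$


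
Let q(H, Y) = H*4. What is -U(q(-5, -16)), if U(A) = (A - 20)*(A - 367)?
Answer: -15480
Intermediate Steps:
q(H, Y) = 4*H
U(A) = (-367 + A)*(-20 + A) (U(A) = (-20 + A)*(-367 + A) = (-367 + A)*(-20 + A))
-U(q(-5, -16)) = -(7340 + (4*(-5))² - 1548*(-5)) = -(7340 + (-20)² - 387*(-20)) = -(7340 + 400 + 7740) = -1*15480 = -15480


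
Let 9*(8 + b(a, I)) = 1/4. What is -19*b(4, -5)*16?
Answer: 21812/9 ≈ 2423.6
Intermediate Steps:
b(a, I) = -287/36 (b(a, I) = -8 + (⅑)/4 = -8 + (⅑)*(¼) = -8 + 1/36 = -287/36)
-19*b(4, -5)*16 = -19*(-287/36)*16 = (5453/36)*16 = 21812/9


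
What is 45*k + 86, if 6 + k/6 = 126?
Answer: 32486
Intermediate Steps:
k = 720 (k = -36 + 6*126 = -36 + 756 = 720)
45*k + 86 = 45*720 + 86 = 32400 + 86 = 32486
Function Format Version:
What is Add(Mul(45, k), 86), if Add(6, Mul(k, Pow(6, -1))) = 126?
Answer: 32486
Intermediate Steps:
k = 720 (k = Add(-36, Mul(6, 126)) = Add(-36, 756) = 720)
Add(Mul(45, k), 86) = Add(Mul(45, 720), 86) = Add(32400, 86) = 32486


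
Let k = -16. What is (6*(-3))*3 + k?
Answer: -70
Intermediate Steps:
(6*(-3))*3 + k = (6*(-3))*3 - 16 = -18*3 - 16 = -54 - 16 = -70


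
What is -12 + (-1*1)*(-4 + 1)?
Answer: -9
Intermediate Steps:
-12 + (-1*1)*(-4 + 1) = -12 - 1*(-3) = -12 + 3 = -9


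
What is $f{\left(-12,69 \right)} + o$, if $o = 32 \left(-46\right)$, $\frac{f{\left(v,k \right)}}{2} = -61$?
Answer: $-1594$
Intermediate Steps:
$f{\left(v,k \right)} = -122$ ($f{\left(v,k \right)} = 2 \left(-61\right) = -122$)
$o = -1472$
$f{\left(-12,69 \right)} + o = -122 - 1472 = -1594$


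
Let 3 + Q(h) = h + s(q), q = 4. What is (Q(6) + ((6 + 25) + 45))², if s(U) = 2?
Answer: 6561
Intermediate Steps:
Q(h) = -1 + h (Q(h) = -3 + (h + 2) = -3 + (2 + h) = -1 + h)
(Q(6) + ((6 + 25) + 45))² = ((-1 + 6) + ((6 + 25) + 45))² = (5 + (31 + 45))² = (5 + 76)² = 81² = 6561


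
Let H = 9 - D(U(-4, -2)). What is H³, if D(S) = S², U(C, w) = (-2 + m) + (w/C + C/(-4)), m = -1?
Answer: 19683/64 ≈ 307.55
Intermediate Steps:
U(C, w) = -3 - C/4 + w/C (U(C, w) = (-2 - 1) + (w/C + C/(-4)) = -3 + (w/C + C*(-¼)) = -3 + (w/C - C/4) = -3 + (-C/4 + w/C) = -3 - C/4 + w/C)
H = 27/4 (H = 9 - (-3 - ¼*(-4) - 2/(-4))² = 9 - (-3 + 1 - 2*(-¼))² = 9 - (-3 + 1 + ½)² = 9 - (-3/2)² = 9 - 1*9/4 = 9 - 9/4 = 27/4 ≈ 6.7500)
H³ = (27/4)³ = 19683/64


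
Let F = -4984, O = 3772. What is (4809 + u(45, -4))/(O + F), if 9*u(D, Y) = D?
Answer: -2407/606 ≈ -3.9719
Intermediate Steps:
u(D, Y) = D/9
(4809 + u(45, -4))/(O + F) = (4809 + (⅑)*45)/(3772 - 4984) = (4809 + 5)/(-1212) = 4814*(-1/1212) = -2407/606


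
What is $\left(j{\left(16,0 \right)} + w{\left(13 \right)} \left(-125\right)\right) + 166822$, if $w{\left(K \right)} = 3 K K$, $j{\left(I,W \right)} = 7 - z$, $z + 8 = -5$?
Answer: $103467$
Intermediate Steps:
$z = -13$ ($z = -8 - 5 = -13$)
$j{\left(I,W \right)} = 20$ ($j{\left(I,W \right)} = 7 - -13 = 7 + 13 = 20$)
$w{\left(K \right)} = 3 K^{2}$
$\left(j{\left(16,0 \right)} + w{\left(13 \right)} \left(-125\right)\right) + 166822 = \left(20 + 3 \cdot 13^{2} \left(-125\right)\right) + 166822 = \left(20 + 3 \cdot 169 \left(-125\right)\right) + 166822 = \left(20 + 507 \left(-125\right)\right) + 166822 = \left(20 - 63375\right) + 166822 = -63355 + 166822 = 103467$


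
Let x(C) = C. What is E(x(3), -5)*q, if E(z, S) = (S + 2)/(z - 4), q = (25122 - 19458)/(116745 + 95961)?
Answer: 944/11817 ≈ 0.079885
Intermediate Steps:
q = 944/35451 (q = 5664/212706 = 5664*(1/212706) = 944/35451 ≈ 0.026628)
E(z, S) = (2 + S)/(-4 + z)
E(x(3), -5)*q = ((2 - 5)/(-4 + 3))*(944/35451) = (-3/(-1))*(944/35451) = -1*(-3)*(944/35451) = 3*(944/35451) = 944/11817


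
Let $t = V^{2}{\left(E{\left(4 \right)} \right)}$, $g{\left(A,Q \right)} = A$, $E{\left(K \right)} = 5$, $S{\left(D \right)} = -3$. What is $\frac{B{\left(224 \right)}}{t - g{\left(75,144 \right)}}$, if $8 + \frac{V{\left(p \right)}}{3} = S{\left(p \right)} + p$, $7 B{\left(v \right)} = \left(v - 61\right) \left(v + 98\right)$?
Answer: $\frac{7498}{249} \approx 30.112$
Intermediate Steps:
$B{\left(v \right)} = \frac{\left(-61 + v\right) \left(98 + v\right)}{7}$ ($B{\left(v \right)} = \frac{\left(v - 61\right) \left(v + 98\right)}{7} = \frac{\left(-61 + v\right) \left(98 + v\right)}{7}$)
$V{\left(p \right)} = -33 + 3 p$ ($V{\left(p \right)} = -24 + 3 \left(-3 + p\right) = -24 + \left(-9 + 3 p\right) = -33 + 3 p$)
$t = 324$ ($t = \left(-33 + 3 \cdot 5\right)^{2} = \left(-33 + 15\right)^{2} = \left(-18\right)^{2} = 324$)
$\frac{B{\left(224 \right)}}{t - g{\left(75,144 \right)}} = \frac{-854 + \frac{224^{2}}{7} + \frac{37}{7} \cdot 224}{324 - 75} = \frac{-854 + \frac{1}{7} \cdot 50176 + 1184}{324 - 75} = \frac{-854 + 7168 + 1184}{249} = 7498 \cdot \frac{1}{249} = \frac{7498}{249}$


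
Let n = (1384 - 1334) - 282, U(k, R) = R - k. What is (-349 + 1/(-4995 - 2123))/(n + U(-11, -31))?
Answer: 828061/597912 ≈ 1.3849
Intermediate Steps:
n = -232 (n = 50 - 282 = -232)
(-349 + 1/(-4995 - 2123))/(n + U(-11, -31)) = (-349 + 1/(-4995 - 2123))/(-232 + (-31 - 1*(-11))) = (-349 + 1/(-7118))/(-232 + (-31 + 11)) = (-349 - 1/7118)/(-232 - 20) = -2484183/7118/(-252) = -2484183/7118*(-1/252) = 828061/597912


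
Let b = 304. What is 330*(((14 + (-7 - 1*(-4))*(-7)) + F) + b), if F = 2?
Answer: 112530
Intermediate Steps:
330*(((14 + (-7 - 1*(-4))*(-7)) + F) + b) = 330*(((14 + (-7 - 1*(-4))*(-7)) + 2) + 304) = 330*(((14 + (-7 + 4)*(-7)) + 2) + 304) = 330*(((14 - 3*(-7)) + 2) + 304) = 330*(((14 + 21) + 2) + 304) = 330*((35 + 2) + 304) = 330*(37 + 304) = 330*341 = 112530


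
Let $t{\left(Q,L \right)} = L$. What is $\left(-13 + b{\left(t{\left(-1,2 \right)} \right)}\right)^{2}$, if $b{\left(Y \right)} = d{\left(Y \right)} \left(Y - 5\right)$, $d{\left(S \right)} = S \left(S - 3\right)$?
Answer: $49$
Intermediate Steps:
$d{\left(S \right)} = S \left(-3 + S\right)$
$b{\left(Y \right)} = Y \left(-5 + Y\right) \left(-3 + Y\right)$ ($b{\left(Y \right)} = Y \left(-3 + Y\right) \left(Y - 5\right) = Y \left(-3 + Y\right) \left(-5 + Y\right) = Y \left(-5 + Y\right) \left(-3 + Y\right)$)
$\left(-13 + b{\left(t{\left(-1,2 \right)} \right)}\right)^{2} = \left(-13 + 2 \left(-5 + 2\right) \left(-3 + 2\right)\right)^{2} = \left(-13 + 2 \left(-3\right) \left(-1\right)\right)^{2} = \left(-13 + 6\right)^{2} = \left(-7\right)^{2} = 49$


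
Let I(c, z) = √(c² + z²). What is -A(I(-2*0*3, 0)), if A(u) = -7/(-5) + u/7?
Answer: -7/5 ≈ -1.4000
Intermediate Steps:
A(u) = 7/5 + u/7 (A(u) = -7*(-⅕) + u*(⅐) = 7/5 + u/7)
-A(I(-2*0*3, 0)) = -(7/5 + √((-2*0*3)² + 0²)/7) = -(7/5 + √((0*3)² + 0)/7) = -(7/5 + √(0² + 0)/7) = -(7/5 + √(0 + 0)/7) = -(7/5 + √0/7) = -(7/5 + (⅐)*0) = -(7/5 + 0) = -1*7/5 = -7/5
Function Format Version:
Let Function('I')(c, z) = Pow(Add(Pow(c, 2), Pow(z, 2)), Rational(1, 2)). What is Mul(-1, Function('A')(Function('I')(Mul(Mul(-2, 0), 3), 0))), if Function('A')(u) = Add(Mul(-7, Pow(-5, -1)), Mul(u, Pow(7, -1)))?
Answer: Rational(-7, 5) ≈ -1.4000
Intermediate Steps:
Function('A')(u) = Add(Rational(7, 5), Mul(Rational(1, 7), u)) (Function('A')(u) = Add(Mul(-7, Rational(-1, 5)), Mul(u, Rational(1, 7))) = Add(Rational(7, 5), Mul(Rational(1, 7), u)))
Mul(-1, Function('A')(Function('I')(Mul(Mul(-2, 0), 3), 0))) = Mul(-1, Add(Rational(7, 5), Mul(Rational(1, 7), Pow(Add(Pow(Mul(Mul(-2, 0), 3), 2), Pow(0, 2)), Rational(1, 2))))) = Mul(-1, Add(Rational(7, 5), Mul(Rational(1, 7), Pow(Add(Pow(Mul(0, 3), 2), 0), Rational(1, 2))))) = Mul(-1, Add(Rational(7, 5), Mul(Rational(1, 7), Pow(Add(Pow(0, 2), 0), Rational(1, 2))))) = Mul(-1, Add(Rational(7, 5), Mul(Rational(1, 7), Pow(Add(0, 0), Rational(1, 2))))) = Mul(-1, Add(Rational(7, 5), Mul(Rational(1, 7), Pow(0, Rational(1, 2))))) = Mul(-1, Add(Rational(7, 5), Mul(Rational(1, 7), 0))) = Mul(-1, Add(Rational(7, 5), 0)) = Mul(-1, Rational(7, 5)) = Rational(-7, 5)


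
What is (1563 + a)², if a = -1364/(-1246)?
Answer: 949515773761/388129 ≈ 2.4464e+6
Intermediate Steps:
a = 682/623 (a = -1364*(-1/1246) = 682/623 ≈ 1.0947)
(1563 + a)² = (1563 + 682/623)² = (974431/623)² = 949515773761/388129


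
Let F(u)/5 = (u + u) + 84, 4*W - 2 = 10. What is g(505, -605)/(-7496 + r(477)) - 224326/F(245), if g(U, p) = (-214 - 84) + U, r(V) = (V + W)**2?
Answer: -25001284307/319867240 ≈ -78.161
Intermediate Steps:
W = 3 (W = 1/2 + (1/4)*10 = 1/2 + 5/2 = 3)
r(V) = (3 + V)**2 (r(V) = (V + 3)**2 = (3 + V)**2)
F(u) = 420 + 10*u (F(u) = 5*((u + u) + 84) = 5*(2*u + 84) = 5*(84 + 2*u) = 420 + 10*u)
g(U, p) = -298 + U
g(505, -605)/(-7496 + r(477)) - 224326/F(245) = (-298 + 505)/(-7496 + (3 + 477)**2) - 224326/(420 + 10*245) = 207/(-7496 + 480**2) - 224326/(420 + 2450) = 207/(-7496 + 230400) - 224326/2870 = 207/222904 - 224326*1/2870 = 207*(1/222904) - 112163/1435 = 207/222904 - 112163/1435 = -25001284307/319867240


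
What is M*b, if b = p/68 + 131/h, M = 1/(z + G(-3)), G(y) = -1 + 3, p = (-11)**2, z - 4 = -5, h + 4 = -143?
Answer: 8879/9996 ≈ 0.88826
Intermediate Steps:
h = -147 (h = -4 - 143 = -147)
z = -1 (z = 4 - 5 = -1)
p = 121
G(y) = 2
M = 1 (M = 1/(-1 + 2) = 1/1 = 1)
b = 8879/9996 (b = 121/68 + 131/(-147) = 121*(1/68) + 131*(-1/147) = 121/68 - 131/147 = 8879/9996 ≈ 0.88826)
M*b = 1*(8879/9996) = 8879/9996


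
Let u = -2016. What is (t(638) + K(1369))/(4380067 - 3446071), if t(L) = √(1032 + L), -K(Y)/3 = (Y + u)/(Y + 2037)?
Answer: 647/1060396792 + √1670/933996 ≈ 4.4364e-5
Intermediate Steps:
K(Y) = -3*(-2016 + Y)/(2037 + Y) (K(Y) = -3*(Y - 2016)/(Y + 2037) = -3*(-2016 + Y)/(2037 + Y))
(t(638) + K(1369))/(4380067 - 3446071) = (√(1032 + 638) + 3*(2016 - 1*1369)/(2037 + 1369))/(4380067 - 3446071) = (√1670 + 3*(2016 - 1369)/3406)/933996 = (√1670 + 3*(1/3406)*647)*(1/933996) = (√1670 + 1941/3406)*(1/933996) = (1941/3406 + √1670)*(1/933996) = 647/1060396792 + √1670/933996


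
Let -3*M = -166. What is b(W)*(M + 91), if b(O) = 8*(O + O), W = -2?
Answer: -14048/3 ≈ -4682.7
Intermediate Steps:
M = 166/3 (M = -1/3*(-166) = 166/3 ≈ 55.333)
b(O) = 16*O (b(O) = 8*(2*O) = 16*O)
b(W)*(M + 91) = (16*(-2))*(166/3 + 91) = -32*439/3 = -14048/3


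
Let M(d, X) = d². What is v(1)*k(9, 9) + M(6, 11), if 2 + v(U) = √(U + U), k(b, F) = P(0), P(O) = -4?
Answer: 44 - 4*√2 ≈ 38.343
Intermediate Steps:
k(b, F) = -4
v(U) = -2 + √2*√U (v(U) = -2 + √(U + U) = -2 + √(2*U) = -2 + √2*√U)
v(1)*k(9, 9) + M(6, 11) = (-2 + √2*√1)*(-4) + 6² = (-2 + √2*1)*(-4) + 36 = (-2 + √2)*(-4) + 36 = (8 - 4*√2) + 36 = 44 - 4*√2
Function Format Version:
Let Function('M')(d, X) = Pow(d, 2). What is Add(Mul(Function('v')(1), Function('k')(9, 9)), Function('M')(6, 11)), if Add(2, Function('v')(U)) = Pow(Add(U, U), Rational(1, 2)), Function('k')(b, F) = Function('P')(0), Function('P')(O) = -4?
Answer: Add(44, Mul(-4, Pow(2, Rational(1, 2)))) ≈ 38.343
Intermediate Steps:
Function('k')(b, F) = -4
Function('v')(U) = Add(-2, Mul(Pow(2, Rational(1, 2)), Pow(U, Rational(1, 2)))) (Function('v')(U) = Add(-2, Pow(Add(U, U), Rational(1, 2))) = Add(-2, Pow(Mul(2, U), Rational(1, 2))) = Add(-2, Mul(Pow(2, Rational(1, 2)), Pow(U, Rational(1, 2)))))
Add(Mul(Function('v')(1), Function('k')(9, 9)), Function('M')(6, 11)) = Add(Mul(Add(-2, Mul(Pow(2, Rational(1, 2)), Pow(1, Rational(1, 2)))), -4), Pow(6, 2)) = Add(Mul(Add(-2, Mul(Pow(2, Rational(1, 2)), 1)), -4), 36) = Add(Mul(Add(-2, Pow(2, Rational(1, 2))), -4), 36) = Add(Add(8, Mul(-4, Pow(2, Rational(1, 2)))), 36) = Add(44, Mul(-4, Pow(2, Rational(1, 2))))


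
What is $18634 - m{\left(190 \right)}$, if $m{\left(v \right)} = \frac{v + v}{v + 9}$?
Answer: $\frac{3707786}{199} \approx 18632.0$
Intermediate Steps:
$m{\left(v \right)} = \frac{2 v}{9 + v}$
$18634 - m{\left(190 \right)} = 18634 - 2 \cdot 190 \frac{1}{9 + 190} = 18634 - 2 \cdot 190 \cdot \frac{1}{199} = 18634 - \frac{380}{199} = \frac{3707786}{199}$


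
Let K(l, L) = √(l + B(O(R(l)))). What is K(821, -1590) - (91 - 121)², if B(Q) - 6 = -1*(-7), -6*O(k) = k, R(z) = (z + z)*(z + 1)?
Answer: -900 + √834 ≈ -871.12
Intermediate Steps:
R(z) = 2*z*(1 + z) (R(z) = (2*z)*(1 + z) = 2*z*(1 + z))
O(k) = -k/6
B(Q) = 13 (B(Q) = 6 - 1*(-7) = 6 + 7 = 13)
K(l, L) = √(13 + l) (K(l, L) = √(l + 13) = √(13 + l))
K(821, -1590) - (91 - 121)² = √(13 + 821) - (91 - 121)² = √834 - 1*(-30)² = √834 - 1*900 = √834 - 900 = -900 + √834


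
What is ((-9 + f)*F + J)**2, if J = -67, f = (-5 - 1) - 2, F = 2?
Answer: 10201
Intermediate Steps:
f = -8 (f = -6 - 2 = -8)
((-9 + f)*F + J)**2 = ((-9 - 8)*2 - 67)**2 = (-17*2 - 67)**2 = (-34 - 67)**2 = (-101)**2 = 10201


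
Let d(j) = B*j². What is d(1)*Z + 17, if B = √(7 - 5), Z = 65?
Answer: 17 + 65*√2 ≈ 108.92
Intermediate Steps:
B = √2 ≈ 1.4142
d(j) = √2*j²
d(1)*Z + 17 = (√2*1²)*65 + 17 = (√2*1)*65 + 17 = √2*65 + 17 = 65*√2 + 17 = 17 + 65*√2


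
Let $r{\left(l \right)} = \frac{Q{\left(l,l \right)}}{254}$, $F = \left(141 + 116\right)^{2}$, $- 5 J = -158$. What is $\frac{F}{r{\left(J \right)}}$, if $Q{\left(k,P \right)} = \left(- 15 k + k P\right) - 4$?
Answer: $\frac{209705575}{6507} \approx 32228.0$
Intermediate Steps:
$J = \frac{158}{5}$ ($J = \left(- \frac{1}{5}\right) \left(-158\right) = \frac{158}{5} \approx 31.6$)
$Q{\left(k,P \right)} = -4 - 15 k + P k$ ($Q{\left(k,P \right)} = \left(- 15 k + P k\right) - 4 = -4 - 15 k + P k$)
$F = 66049$ ($F = 257^{2} = 66049$)
$r{\left(l \right)} = - \frac{2}{127} - \frac{15 l}{254} + \frac{l^{2}}{254}$ ($r{\left(l \right)} = \frac{-4 - 15 l + l l}{254} = \left(-4 - 15 l + l^{2}\right) \frac{1}{254} = \left(-4 + l^{2} - 15 l\right) \frac{1}{254} = - \frac{2}{127} - \frac{15 l}{254} + \frac{l^{2}}{254}$)
$\frac{F}{r{\left(J \right)}} = \frac{66049}{- \frac{2}{127} - \frac{237}{127} + \frac{\left(\frac{158}{5}\right)^{2}}{254}} = \frac{66049}{- \frac{2}{127} - \frac{237}{127} + \frac{1}{254} \cdot \frac{24964}{25}} = \frac{66049}{- \frac{2}{127} - \frac{237}{127} + \frac{12482}{3175}} = \frac{66049}{\frac{6507}{3175}} = 66049 \cdot \frac{3175}{6507} = \frac{209705575}{6507}$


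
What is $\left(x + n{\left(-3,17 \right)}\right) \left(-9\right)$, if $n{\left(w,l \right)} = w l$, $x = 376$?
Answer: $-2925$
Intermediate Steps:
$n{\left(w,l \right)} = l w$
$\left(x + n{\left(-3,17 \right)}\right) \left(-9\right) = \left(376 + 17 \left(-3\right)\right) \left(-9\right) = \left(376 - 51\right) \left(-9\right) = 325 \left(-9\right) = -2925$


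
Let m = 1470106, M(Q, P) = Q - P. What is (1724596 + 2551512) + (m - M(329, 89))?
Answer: 5745974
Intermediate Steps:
(1724596 + 2551512) + (m - M(329, 89)) = (1724596 + 2551512) + (1470106 - (329 - 1*89)) = 4276108 + (1470106 - (329 - 89)) = 4276108 + (1470106 - 1*240) = 4276108 + (1470106 - 240) = 4276108 + 1469866 = 5745974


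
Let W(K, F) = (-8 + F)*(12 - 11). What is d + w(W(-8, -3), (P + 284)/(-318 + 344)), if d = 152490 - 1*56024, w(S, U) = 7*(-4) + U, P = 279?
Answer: 2507951/26 ≈ 96460.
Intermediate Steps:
W(K, F) = -8 + F (W(K, F) = (-8 + F)*1 = -8 + F)
w(S, U) = -28 + U
d = 96466 (d = 152490 - 56024 = 96466)
d + w(W(-8, -3), (P + 284)/(-318 + 344)) = 96466 + (-28 + (279 + 284)/(-318 + 344)) = 96466 + (-28 + 563/26) = 96466 - 165/26 = 2507951/26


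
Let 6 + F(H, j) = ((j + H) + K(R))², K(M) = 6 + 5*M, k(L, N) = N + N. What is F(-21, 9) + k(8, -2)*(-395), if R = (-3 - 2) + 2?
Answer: 2015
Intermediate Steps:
R = -3 (R = -5 + 2 = -3)
k(L, N) = 2*N
F(H, j) = -6 + (-9 + H + j)² (F(H, j) = -6 + ((j + H) + (6 + 5*(-3)))² = -6 + ((H + j) + (6 - 15))² = -6 + ((H + j) - 9)² = -6 + (-9 + H + j)²)
F(-21, 9) + k(8, -2)*(-395) = (-6 + (-9 - 21 + 9)²) + (2*(-2))*(-395) = (-6 + (-21)²) - 4*(-395) = (-6 + 441) + 1580 = 435 + 1580 = 2015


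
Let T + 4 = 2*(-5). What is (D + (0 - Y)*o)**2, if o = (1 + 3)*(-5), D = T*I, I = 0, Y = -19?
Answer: 144400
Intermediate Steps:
T = -14 (T = -4 + 2*(-5) = -4 - 10 = -14)
D = 0 (D = -14*0 = 0)
o = -20 (o = 4*(-5) = -20)
(D + (0 - Y)*o)**2 = (0 + (0 - 1*(-19))*(-20))**2 = (0 + (0 + 19)*(-20))**2 = (0 + 19*(-20))**2 = (0 - 380)**2 = (-380)**2 = 144400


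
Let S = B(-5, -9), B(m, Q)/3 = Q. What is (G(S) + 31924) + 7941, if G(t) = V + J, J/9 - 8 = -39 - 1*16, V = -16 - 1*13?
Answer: 39413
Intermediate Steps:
B(m, Q) = 3*Q
S = -27 (S = 3*(-9) = -27)
V = -29 (V = -16 - 13 = -29)
J = -423 (J = 72 + 9*(-39 - 1*16) = 72 + 9*(-39 - 16) = 72 + 9*(-55) = 72 - 495 = -423)
G(t) = -452 (G(t) = -29 - 423 = -452)
(G(S) + 31924) + 7941 = (-452 + 31924) + 7941 = 31472 + 7941 = 39413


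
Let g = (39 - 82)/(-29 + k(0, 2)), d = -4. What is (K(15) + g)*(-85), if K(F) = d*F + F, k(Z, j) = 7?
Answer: 80495/22 ≈ 3658.9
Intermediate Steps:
g = 43/22 (g = (39 - 82)/(-29 + 7) = -43/(-22) = -43*(-1/22) = 43/22 ≈ 1.9545)
K(F) = -3*F (K(F) = -4*F + F = -3*F)
(K(15) + g)*(-85) = (-3*15 + 43/22)*(-85) = (-45 + 43/22)*(-85) = -947/22*(-85) = 80495/22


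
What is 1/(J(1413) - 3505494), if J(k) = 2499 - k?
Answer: -1/3504408 ≈ -2.8535e-7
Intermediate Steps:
1/(J(1413) - 3505494) = 1/((2499 - 1*1413) - 3505494) = 1/((2499 - 1413) - 3505494) = 1/(1086 - 3505494) = 1/(-3504408) = -1/3504408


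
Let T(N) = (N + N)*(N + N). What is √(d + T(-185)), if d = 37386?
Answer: √174286 ≈ 417.48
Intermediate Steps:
T(N) = 4*N² (T(N) = (2*N)*(2*N) = 4*N²)
√(d + T(-185)) = √(37386 + 4*(-185)²) = √(37386 + 4*34225) = √(37386 + 136900) = √174286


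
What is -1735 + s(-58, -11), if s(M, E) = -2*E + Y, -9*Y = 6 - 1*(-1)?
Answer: -15424/9 ≈ -1713.8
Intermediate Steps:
Y = -7/9 (Y = -(6 - 1*(-1))/9 = -(6 + 1)/9 = -1/9*7 = -7/9 ≈ -0.77778)
s(M, E) = -7/9 - 2*E (s(M, E) = -2*E - 7/9 = -7/9 - 2*E)
-1735 + s(-58, -11) = -1735 + (-7/9 - 2*(-11)) = -1735 + (-7/9 + 22) = -1735 + 191/9 = -15424/9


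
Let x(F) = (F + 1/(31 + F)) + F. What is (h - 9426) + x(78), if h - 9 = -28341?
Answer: -4098617/109 ≈ -37602.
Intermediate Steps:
h = -28332 (h = 9 - 28341 = -28332)
x(F) = 1/(31 + F) + 2*F
(h - 9426) + x(78) = (-28332 - 9426) + (1 + 2*78**2 + 62*78)/(31 + 78) = -37758 + (1 + 2*6084 + 4836)/109 = -37758 + (1 + 12168 + 4836)/109 = -37758 + (1/109)*17005 = -37758 + 17005/109 = -4098617/109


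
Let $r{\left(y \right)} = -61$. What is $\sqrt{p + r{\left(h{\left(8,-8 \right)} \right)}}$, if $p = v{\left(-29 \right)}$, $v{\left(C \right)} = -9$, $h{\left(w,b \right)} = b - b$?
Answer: $i \sqrt{70} \approx 8.3666 i$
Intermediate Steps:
$h{\left(w,b \right)} = 0$
$p = -9$
$\sqrt{p + r{\left(h{\left(8,-8 \right)} \right)}} = \sqrt{-9 - 61} = \sqrt{-70} = i \sqrt{70}$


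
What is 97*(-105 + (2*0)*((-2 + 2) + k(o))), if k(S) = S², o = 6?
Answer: -10185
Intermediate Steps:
97*(-105 + (2*0)*((-2 + 2) + k(o))) = 97*(-105 + (2*0)*((-2 + 2) + 6²)) = 97*(-105 + 0*(0 + 36)) = 97*(-105 + 0*36) = 97*(-105 + 0) = 97*(-105) = -10185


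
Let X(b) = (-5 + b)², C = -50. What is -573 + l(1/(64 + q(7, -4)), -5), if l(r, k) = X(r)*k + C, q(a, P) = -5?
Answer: -2600843/3481 ≈ -747.15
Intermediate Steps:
l(r, k) = -50 + k*(-5 + r)² (l(r, k) = (-5 + r)²*k - 50 = k*(-5 + r)² - 50 = -50 + k*(-5 + r)²)
-573 + l(1/(64 + q(7, -4)), -5) = -573 + (-50 - 5*(-5 + 1/(64 - 5))²) = -573 + (-50 - 5*(-5 + 1/59)²) = -573 + (-50 - 5*(-294/59)²) = -573 + (-50 - 5*86436/3481) = -573 + (-50 - 432180/3481) = -573 - 606230/3481 = -2600843/3481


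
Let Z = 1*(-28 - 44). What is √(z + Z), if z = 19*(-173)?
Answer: I*√3359 ≈ 57.957*I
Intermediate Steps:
Z = -72 (Z = 1*(-72) = -72)
z = -3287
√(z + Z) = √(-3287 - 72) = √(-3359) = I*√3359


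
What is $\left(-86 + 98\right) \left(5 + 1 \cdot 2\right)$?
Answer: $84$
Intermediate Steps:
$\left(-86 + 98\right) \left(5 + 1 \cdot 2\right) = 12 \left(5 + 2\right) = 12 \cdot 7 = 84$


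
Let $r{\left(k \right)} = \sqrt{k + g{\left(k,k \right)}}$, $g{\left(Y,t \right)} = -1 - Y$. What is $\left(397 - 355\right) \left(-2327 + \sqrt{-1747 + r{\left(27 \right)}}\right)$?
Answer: $-97734 + 42 \sqrt{-1747 + i} \approx -97734.0 + 1755.5 i$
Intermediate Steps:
$r{\left(k \right)} = i$ ($r{\left(k \right)} = \sqrt{k - \left(1 + k\right)} = \sqrt{-1} = i$)
$\left(397 - 355\right) \left(-2327 + \sqrt{-1747 + r{\left(27 \right)}}\right) = \left(397 - 355\right) \left(-2327 + \sqrt{-1747 + i}\right) = 42 \left(-2327 + \sqrt{-1747 + i}\right) = -97734 + 42 \sqrt{-1747 + i}$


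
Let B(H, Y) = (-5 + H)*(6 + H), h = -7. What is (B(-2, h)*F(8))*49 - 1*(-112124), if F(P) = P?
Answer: 101148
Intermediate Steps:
(B(-2, h)*F(8))*49 - 1*(-112124) = ((-30 - 2 + (-2)²)*8)*49 - 1*(-112124) = ((-30 - 2 + 4)*8)*49 + 112124 = -28*8*49 + 112124 = -224*49 + 112124 = -10976 + 112124 = 101148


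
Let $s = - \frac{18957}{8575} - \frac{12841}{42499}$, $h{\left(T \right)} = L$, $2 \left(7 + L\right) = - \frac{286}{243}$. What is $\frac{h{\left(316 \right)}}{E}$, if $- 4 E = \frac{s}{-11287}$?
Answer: $\frac{15169884611639800}{111265461837} \approx 1.3634 \cdot 10^{5}$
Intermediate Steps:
$L = - \frac{1844}{243}$ ($L = -7 + \frac{\left(-286\right) \frac{1}{243}}{2} = -7 + \frac{1}{2} \left(- \frac{286}{243}\right) = -7 - \frac{143}{243} = - \frac{1844}{243} \approx -7.5885$)
$h{\left(T \right)} = - \frac{1844}{243}$
$s = - \frac{915765118}{364428925}$ ($s = \left(-18957\right) \frac{1}{8575} - \frac{12841}{42499} = - \frac{18957}{8575} - \frac{12841}{42499} = - \frac{915765118}{364428925} \approx -2.5129$)
$E = - \frac{457882559}{8226618552950}$ ($E = - \frac{\left(- \frac{915765118}{364428925}\right) \frac{1}{-11287}}{4} = - \frac{\left(- \frac{915765118}{364428925}\right) \left(- \frac{1}{11287}\right)}{4} = \left(- \frac{1}{4}\right) \frac{915765118}{4113309276475} = - \frac{457882559}{8226618552950} \approx -5.5659 \cdot 10^{-5}$)
$\frac{h{\left(316 \right)}}{E} = - \frac{1844}{243 \left(- \frac{457882559}{8226618552950}\right)} = \left(- \frac{1844}{243}\right) \left(- \frac{8226618552950}{457882559}\right) = \frac{15169884611639800}{111265461837}$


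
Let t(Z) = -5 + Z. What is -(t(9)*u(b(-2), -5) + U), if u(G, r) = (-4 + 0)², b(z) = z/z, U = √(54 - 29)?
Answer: -69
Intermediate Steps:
U = 5 (U = √25 = 5)
b(z) = 1
u(G, r) = 16 (u(G, r) = (-4)² = 16)
-(t(9)*u(b(-2), -5) + U) = -((-5 + 9)*16 + 5) = -(4*16 + 5) = -(64 + 5) = -1*69 = -69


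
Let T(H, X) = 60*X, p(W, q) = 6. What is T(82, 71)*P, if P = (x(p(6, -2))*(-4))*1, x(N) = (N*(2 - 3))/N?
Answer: 17040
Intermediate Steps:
x(N) = -1 (x(N) = (N*(-1))/N = (-N)/N = -1)
P = 4 (P = -1*(-4)*1 = 4*1 = 4)
T(82, 71)*P = (60*71)*4 = 4260*4 = 17040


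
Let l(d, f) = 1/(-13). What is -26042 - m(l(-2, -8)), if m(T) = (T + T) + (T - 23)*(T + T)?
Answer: -4401672/169 ≈ -26045.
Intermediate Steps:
l(d, f) = -1/13
m(T) = 2*T + 2*T*(-23 + T) (m(T) = 2*T + (-23 + T)*(2*T) = 2*T + 2*T*(-23 + T))
-26042 - m(l(-2, -8)) = -26042 - 2*(-1)*(-22 - 1/13)/13 = -26042 - 2*(-1)*(-287)/(13*13) = -26042 - 1*574/169 = -26042 - 574/169 = -4401672/169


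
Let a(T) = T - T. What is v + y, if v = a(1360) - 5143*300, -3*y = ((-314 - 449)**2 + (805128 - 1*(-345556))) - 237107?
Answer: -2041482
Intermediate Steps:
a(T) = 0
y = -498582 (y = -(((-314 - 449)**2 + (805128 - 1*(-345556))) - 237107)/3 = -(((-763)**2 + (805128 + 345556)) - 237107)/3 = -((582169 + 1150684) - 237107)/3 = -(1732853 - 237107)/3 = -1/3*1495746 = -498582)
v = -1542900 (v = 0 - 5143*300 = 0 - 1*1542900 = 0 - 1542900 = -1542900)
v + y = -1542900 - 498582 = -2041482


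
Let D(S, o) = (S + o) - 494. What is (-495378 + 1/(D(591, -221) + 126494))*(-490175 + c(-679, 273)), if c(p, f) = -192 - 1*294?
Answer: 30715828957614799/126370 ≈ 2.4306e+11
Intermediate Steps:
D(S, o) = -494 + S + o
c(p, f) = -486 (c(p, f) = -192 - 294 = -486)
(-495378 + 1/(D(591, -221) + 126494))*(-490175 + c(-679, 273)) = (-495378 + 1/((-494 + 591 - 221) + 126494))*(-490175 - 486) = (-495378 + 1/(-124 + 126494))*(-490661) = (-495378 + 1/126370)*(-490661) = -62600917859/126370*(-490661) = 30715828957614799/126370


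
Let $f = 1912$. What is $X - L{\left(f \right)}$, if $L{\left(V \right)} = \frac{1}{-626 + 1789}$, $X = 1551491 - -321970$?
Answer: $\frac{2178835142}{1163} \approx 1.8735 \cdot 10^{6}$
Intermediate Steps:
$X = 1873461$ ($X = 1551491 + 321970 = 1873461$)
$L{\left(V \right)} = \frac{1}{1163}$
$X - L{\left(f \right)} = 1873461 - \frac{1}{1163} = \frac{2178835142}{1163}$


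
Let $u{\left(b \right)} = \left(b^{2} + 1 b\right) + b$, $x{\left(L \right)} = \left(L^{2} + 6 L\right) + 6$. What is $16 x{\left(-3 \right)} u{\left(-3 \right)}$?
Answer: $-144$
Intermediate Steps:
$x{\left(L \right)} = 6 + L^{2} + 6 L$
$u{\left(b \right)} = b^{2} + 2 b$ ($u{\left(b \right)} = \left(b^{2} + b\right) + b = \left(b + b^{2}\right) + b = b^{2} + 2 b$)
$16 x{\left(-3 \right)} u{\left(-3 \right)} = 16 \left(6 + \left(-3\right)^{2} + 6 \left(-3\right)\right) \left(- 3 \left(2 - 3\right)\right) = 16 \left(6 + 9 - 18\right) \left(\left(-3\right) \left(-1\right)\right) = 16 \left(-3\right) 3 = \left(-48\right) 3 = -144$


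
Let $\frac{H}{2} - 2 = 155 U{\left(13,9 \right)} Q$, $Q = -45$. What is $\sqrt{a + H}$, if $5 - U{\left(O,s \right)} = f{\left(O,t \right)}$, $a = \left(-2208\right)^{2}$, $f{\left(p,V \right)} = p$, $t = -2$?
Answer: $2 \sqrt{1246717} \approx 2233.1$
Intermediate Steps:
$a = 4875264$
$U{\left(O,s \right)} = 5 - O$
$H = 111604$ ($H = 4 + 2 \cdot 155 \left(5 - 13\right) \left(-45\right) = 4 + 2 \cdot 155 \left(-8\right) \left(-45\right) = 4 + 2 \left(\left(-1240\right) \left(-45\right)\right) = 4 + 2 \cdot 55800 = 4 + 111600 = 111604$)
$\sqrt{a + H} = \sqrt{4875264 + 111604} = \sqrt{4986868} = 2 \sqrt{1246717}$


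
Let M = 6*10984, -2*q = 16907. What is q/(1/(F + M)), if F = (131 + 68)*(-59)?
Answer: -915733841/2 ≈ -4.5787e+8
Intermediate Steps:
q = -16907/2 (q = -½*16907 = -16907/2 ≈ -8453.5)
F = -11741 (F = 199*(-59) = -11741)
M = 65904
q/(1/(F + M)) = -16907/(2*(1/(-11741 + 65904))) = -16907/(2*(1/54163)) = -16907/(2*1/54163) = -16907/2*54163 = -915733841/2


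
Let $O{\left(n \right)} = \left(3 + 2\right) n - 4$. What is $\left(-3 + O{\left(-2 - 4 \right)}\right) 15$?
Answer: $-555$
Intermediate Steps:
$O{\left(n \right)} = -4 + 5 n$ ($O{\left(n \right)} = 5 n - 4 = -4 + 5 n$)
$\left(-3 + O{\left(-2 - 4 \right)}\right) 15 = \left(-3 + \left(-4 + 5 \left(-2 - 4\right)\right)\right) 15 = \left(-3 + \left(-4 + 5 \left(-6\right)\right)\right) 15 = \left(-3 - 34\right) 15 = \left(-37\right) 15 = -555$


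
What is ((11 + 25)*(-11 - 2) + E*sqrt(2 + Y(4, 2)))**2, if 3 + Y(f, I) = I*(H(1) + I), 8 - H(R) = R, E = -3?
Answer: 219177 + 2808*sqrt(17) ≈ 2.3075e+5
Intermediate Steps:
H(R) = 8 - R
Y(f, I) = -3 + I*(7 + I) (Y(f, I) = -3 + I*((8 - 1*1) + I) = -3 + I*((8 - 1) + I) = -3 + I*(7 + I))
((11 + 25)*(-11 - 2) + E*sqrt(2 + Y(4, 2)))**2 = ((11 + 25)*(-11 - 2) - 3*sqrt(2 + (-3 + 2**2 + 7*2)))**2 = (36*(-13) - 3*sqrt(2 + (-3 + 4 + 14)))**2 = (-468 - 3*sqrt(2 + 15))**2 = (-468 - 3*sqrt(17))**2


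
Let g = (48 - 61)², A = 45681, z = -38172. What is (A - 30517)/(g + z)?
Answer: -15164/38003 ≈ -0.39902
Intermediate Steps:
g = 169 (g = (-13)² = 169)
(A - 30517)/(g + z) = (45681 - 30517)/(169 - 38172) = 15164/(-38003) = 15164*(-1/38003) = -15164/38003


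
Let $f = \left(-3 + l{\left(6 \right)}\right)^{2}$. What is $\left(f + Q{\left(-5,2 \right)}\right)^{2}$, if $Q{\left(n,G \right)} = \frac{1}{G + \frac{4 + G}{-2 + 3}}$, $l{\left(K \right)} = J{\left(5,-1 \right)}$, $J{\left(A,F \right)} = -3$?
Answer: $\frac{83521}{64} \approx 1305.0$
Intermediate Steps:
$l{\left(K \right)} = -3$
$Q{\left(n,G \right)} = \frac{1}{4 + 2 G}$ ($Q{\left(n,G \right)} = \frac{1}{G + \frac{4 + G}{1}} = \frac{1}{G + \left(4 + G\right) 1} = \frac{1}{G + \left(4 + G\right)} = \frac{1}{4 + 2 G}$)
$f = 36$ ($f = \left(-3 - 3\right)^{2} = \left(-6\right)^{2} = 36$)
$\left(f + Q{\left(-5,2 \right)}\right)^{2} = \left(36 + \frac{1}{2 \left(2 + 2\right)}\right)^{2} = \left(36 + \frac{1}{2 \cdot 4}\right)^{2} = \left(36 + \frac{1}{2} \cdot \frac{1}{4}\right)^{2} = \left(36 + \frac{1}{8}\right)^{2} = \left(\frac{289}{8}\right)^{2} = \frac{83521}{64}$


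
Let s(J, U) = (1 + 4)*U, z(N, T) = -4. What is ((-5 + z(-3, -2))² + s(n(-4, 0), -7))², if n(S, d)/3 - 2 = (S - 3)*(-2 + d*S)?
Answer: 2116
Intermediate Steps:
n(S, d) = 6 + 3*(-3 + S)*(-2 + S*d) (n(S, d) = 6 + 3*((S - 3)*(-2 + d*S)) = 6 + 3*((-3 + S)*(-2 + S*d)) = 6 + 3*(-3 + S)*(-2 + S*d))
s(J, U) = 5*U
((-5 + z(-3, -2))² + s(n(-4, 0), -7))² = ((-5 - 4)² + 5*(-7))² = ((-9)² - 35)² = (81 - 35)² = 46² = 2116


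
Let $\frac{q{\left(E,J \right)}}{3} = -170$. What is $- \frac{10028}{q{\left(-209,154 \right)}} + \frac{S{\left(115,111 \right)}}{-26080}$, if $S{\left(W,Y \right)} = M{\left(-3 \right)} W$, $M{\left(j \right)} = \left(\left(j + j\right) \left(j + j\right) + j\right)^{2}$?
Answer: $\frac{19766039}{1330080} \approx 14.861$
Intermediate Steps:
$q{\left(E,J \right)} = -510$ ($q{\left(E,J \right)} = 3 \left(-170\right) = -510$)
$M{\left(j \right)} = \left(j + 4 j^{2}\right)^{2}$ ($M{\left(j \right)} = \left(2 j 2 j + j\right)^{2} = \left(4 j^{2} + j\right)^{2} = \left(j + 4 j^{2}\right)^{2}$)
$S{\left(W,Y \right)} = 1089 W$ ($S{\left(W,Y \right)} = \left(-3\right)^{2} \left(1 + 4 \left(-3\right)\right)^{2} W = 9 \left(1 - 12\right)^{2} W = 9 \left(-11\right)^{2} W = 9 \cdot 121 W = 1089 W$)
$- \frac{10028}{q{\left(-209,154 \right)}} + \frac{S{\left(115,111 \right)}}{-26080} = - \frac{10028}{-510} + \frac{1089 \cdot 115}{-26080} = \left(-10028\right) \left(- \frac{1}{510}\right) + 125235 \left(- \frac{1}{26080}\right) = \frac{5014}{255} - \frac{25047}{5216} = \frac{19766039}{1330080}$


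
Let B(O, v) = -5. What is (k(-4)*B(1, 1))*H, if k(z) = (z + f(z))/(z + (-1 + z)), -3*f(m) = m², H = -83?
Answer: 11620/27 ≈ 430.37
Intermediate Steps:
f(m) = -m²/3
k(z) = (z - z²/3)/(-1 + 2*z) (k(z) = (z - z²/3)/(z + (-1 + z)) = (z - z²/3)/(-1 + 2*z))
(k(-4)*B(1, 1))*H = (((⅓)*(-4)*(3 - 1*(-4))/(-1 + 2*(-4)))*(-5))*(-83) = (((⅓)*(-4)*(3 + 4)/(-1 - 8))*(-5))*(-83) = (((⅓)*(-4)*7/(-9))*(-5))*(-83) = (((⅓)*(-4)*(-⅑)*7)*(-5))*(-83) = ((28/27)*(-5))*(-83) = -140/27*(-83) = 11620/27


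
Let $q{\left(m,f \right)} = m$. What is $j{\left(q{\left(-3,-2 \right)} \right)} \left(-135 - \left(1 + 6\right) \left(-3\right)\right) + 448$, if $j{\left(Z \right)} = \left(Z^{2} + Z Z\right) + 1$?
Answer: $-1718$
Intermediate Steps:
$j{\left(Z \right)} = 1 + 2 Z^{2}$ ($j{\left(Z \right)} = \left(Z^{2} + Z^{2}\right) + 1 = 2 Z^{2} + 1 = 1 + 2 Z^{2}$)
$j{\left(q{\left(-3,-2 \right)} \right)} \left(-135 - \left(1 + 6\right) \left(-3\right)\right) + 448 = \left(1 + 2 \left(-3\right)^{2}\right) \left(-135 - \left(1 + 6\right) \left(-3\right)\right) + 448 = \left(1 + 2 \cdot 9\right) \left(-135 - 7 \left(-3\right)\right) + 448 = \left(1 + 18\right) \left(-135 - -21\right) + 448 = 19 \left(-135 + 21\right) + 448 = 19 \left(-114\right) + 448 = -2166 + 448 = -1718$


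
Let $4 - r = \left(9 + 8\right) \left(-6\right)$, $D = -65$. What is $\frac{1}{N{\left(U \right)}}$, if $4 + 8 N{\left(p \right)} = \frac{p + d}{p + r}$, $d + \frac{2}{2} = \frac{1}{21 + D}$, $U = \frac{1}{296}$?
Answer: $- \frac{2761176}{1383907} \approx -1.9952$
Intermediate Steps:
$U = \frac{1}{296} \approx 0.0033784$
$d = - \frac{45}{44}$ ($d = -1 + \frac{1}{21 - 65} = -1 + \frac{1}{-44} = -1 - \frac{1}{44} = - \frac{45}{44} \approx -1.0227$)
$r = 106$ ($r = 4 - \left(9 + 8\right) \left(-6\right) = 4 - 17 \left(-6\right) = 4 - -102 = 4 + 102 = 106$)
$N{\left(p \right)} = - \frac{1}{2} + \frac{- \frac{45}{44} + p}{8 \left(106 + p\right)}$ ($N{\left(p \right)} = - \frac{1}{2} + \frac{\left(p - \frac{45}{44}\right) \frac{1}{p + 106}}{8} = - \frac{1}{2} + \frac{\left(- \frac{45}{44} + p\right) \frac{1}{106 + p}}{8} = - \frac{1}{2} + \frac{\frac{1}{106 + p} \left(- \frac{45}{44} + p\right)}{8} = - \frac{1}{2} + \frac{- \frac{45}{44} + p}{8 \left(106 + p\right)}$)
$\frac{1}{N{\left(U \right)}} = \frac{1}{\frac{1}{352} \frac{1}{106 + \frac{1}{296}} \left(-18701 - \frac{33}{74}\right)} = \frac{1}{\frac{1}{352} \frac{1}{\frac{31377}{296}} \left(-18701 - \frac{33}{74}\right)} = \frac{1}{\frac{1}{352} \cdot \frac{296}{31377} \left(- \frac{1383907}{74}\right)} = \frac{1}{- \frac{1383907}{2761176}} = - \frac{2761176}{1383907}$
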